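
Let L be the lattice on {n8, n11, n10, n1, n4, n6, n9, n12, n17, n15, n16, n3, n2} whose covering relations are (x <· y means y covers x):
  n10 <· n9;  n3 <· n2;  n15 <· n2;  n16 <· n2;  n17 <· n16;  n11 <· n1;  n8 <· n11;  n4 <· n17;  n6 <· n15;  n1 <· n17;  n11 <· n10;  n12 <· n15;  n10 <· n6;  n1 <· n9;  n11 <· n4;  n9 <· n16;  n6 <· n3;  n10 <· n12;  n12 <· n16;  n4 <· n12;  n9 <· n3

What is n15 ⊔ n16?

Common upper bounds of {n15, n16}: n2.
The least among these is n2.

n2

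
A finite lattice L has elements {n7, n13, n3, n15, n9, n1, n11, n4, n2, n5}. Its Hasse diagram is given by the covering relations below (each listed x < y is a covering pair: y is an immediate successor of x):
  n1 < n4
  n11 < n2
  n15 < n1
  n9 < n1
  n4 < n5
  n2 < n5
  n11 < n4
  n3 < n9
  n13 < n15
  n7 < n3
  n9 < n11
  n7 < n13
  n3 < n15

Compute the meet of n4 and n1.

Common lower bounds of {n4, n1}: n1, n13, n15, n3, n7, n9.
The greatest among these is n1.

n1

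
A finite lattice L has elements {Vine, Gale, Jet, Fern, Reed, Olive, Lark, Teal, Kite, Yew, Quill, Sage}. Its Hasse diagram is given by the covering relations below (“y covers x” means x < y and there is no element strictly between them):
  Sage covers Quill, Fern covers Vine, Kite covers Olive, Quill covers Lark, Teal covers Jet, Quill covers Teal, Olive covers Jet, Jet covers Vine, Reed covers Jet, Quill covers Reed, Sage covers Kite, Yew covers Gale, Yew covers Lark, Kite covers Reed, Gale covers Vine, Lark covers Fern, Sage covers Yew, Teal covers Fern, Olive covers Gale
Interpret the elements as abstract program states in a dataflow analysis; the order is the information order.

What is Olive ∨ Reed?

Kite

Common upper bounds of {Olive, Reed}: Kite, Sage.
The least among these is Kite.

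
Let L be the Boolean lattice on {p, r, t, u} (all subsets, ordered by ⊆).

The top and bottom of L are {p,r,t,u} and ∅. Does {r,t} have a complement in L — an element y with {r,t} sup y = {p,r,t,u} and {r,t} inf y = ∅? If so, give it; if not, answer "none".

Need y with {r,t} ∨ y = {p,r,t,u} and {r,t} ∧ y = ∅.
Checking each element gives: {p,u}.

{p,u}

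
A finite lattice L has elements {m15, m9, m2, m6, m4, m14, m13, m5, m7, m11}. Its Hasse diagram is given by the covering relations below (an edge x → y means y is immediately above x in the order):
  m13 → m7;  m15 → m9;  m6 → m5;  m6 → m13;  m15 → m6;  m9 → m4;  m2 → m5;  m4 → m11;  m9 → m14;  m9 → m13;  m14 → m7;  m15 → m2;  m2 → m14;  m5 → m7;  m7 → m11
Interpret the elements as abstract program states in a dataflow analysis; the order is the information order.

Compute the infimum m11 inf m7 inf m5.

m5

Common lower bounds of {m11, m7, m5}: m15, m2, m5, m6.
The greatest among these is m5.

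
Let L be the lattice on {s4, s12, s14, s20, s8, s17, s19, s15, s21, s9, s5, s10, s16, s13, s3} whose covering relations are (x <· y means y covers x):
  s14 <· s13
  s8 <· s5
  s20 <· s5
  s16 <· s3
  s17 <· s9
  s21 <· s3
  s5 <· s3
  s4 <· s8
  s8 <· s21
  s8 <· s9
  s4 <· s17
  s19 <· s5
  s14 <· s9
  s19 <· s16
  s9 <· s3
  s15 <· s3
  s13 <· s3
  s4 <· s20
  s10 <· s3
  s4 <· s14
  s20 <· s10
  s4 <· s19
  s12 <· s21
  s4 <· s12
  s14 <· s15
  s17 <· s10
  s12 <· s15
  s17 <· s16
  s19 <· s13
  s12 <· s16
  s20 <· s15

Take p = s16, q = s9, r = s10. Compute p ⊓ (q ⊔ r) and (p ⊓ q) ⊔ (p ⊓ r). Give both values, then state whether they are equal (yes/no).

s16; s17; no

q ⊔ r = s3, so p ⊓ (q ⊔ r) = s16 ⊓ s3 = s16.
p ⊓ q = s17 and p ⊓ r = s17, so (p ⊓ q) ⊔ (p ⊓ r) = s17 ⊔ s17 = s17.
Equal: no.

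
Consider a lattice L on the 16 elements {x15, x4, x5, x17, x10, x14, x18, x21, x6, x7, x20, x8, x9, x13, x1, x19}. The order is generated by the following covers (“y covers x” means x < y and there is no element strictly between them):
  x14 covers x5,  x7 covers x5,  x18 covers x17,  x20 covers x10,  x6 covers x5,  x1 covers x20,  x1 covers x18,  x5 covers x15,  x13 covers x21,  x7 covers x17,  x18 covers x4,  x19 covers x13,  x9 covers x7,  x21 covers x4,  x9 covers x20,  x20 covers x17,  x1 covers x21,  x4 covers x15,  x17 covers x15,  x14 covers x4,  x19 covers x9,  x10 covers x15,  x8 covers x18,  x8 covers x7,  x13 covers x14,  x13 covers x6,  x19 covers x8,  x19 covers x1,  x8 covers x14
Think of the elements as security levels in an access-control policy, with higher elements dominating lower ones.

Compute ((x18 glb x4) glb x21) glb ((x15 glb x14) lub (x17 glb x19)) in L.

x18 ∧ x4 = x4
x4 ∧ x21 = x4
x15 ∧ x14 = x15
x17 ∧ x19 = x17
x15 ∨ x17 = x17
x4 ∧ x17 = x15

x15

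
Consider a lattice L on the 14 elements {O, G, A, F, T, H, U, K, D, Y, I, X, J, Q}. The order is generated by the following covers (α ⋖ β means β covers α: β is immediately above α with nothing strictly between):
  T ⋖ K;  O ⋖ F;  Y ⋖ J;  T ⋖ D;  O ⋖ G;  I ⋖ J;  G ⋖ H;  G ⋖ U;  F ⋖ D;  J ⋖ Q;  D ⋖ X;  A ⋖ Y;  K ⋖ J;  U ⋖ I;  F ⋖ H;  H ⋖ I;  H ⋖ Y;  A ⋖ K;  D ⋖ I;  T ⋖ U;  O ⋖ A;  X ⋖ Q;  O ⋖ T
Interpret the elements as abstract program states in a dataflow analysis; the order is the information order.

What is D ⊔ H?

Common upper bounds of {D, H}: I, J, Q.
The least among these is I.

I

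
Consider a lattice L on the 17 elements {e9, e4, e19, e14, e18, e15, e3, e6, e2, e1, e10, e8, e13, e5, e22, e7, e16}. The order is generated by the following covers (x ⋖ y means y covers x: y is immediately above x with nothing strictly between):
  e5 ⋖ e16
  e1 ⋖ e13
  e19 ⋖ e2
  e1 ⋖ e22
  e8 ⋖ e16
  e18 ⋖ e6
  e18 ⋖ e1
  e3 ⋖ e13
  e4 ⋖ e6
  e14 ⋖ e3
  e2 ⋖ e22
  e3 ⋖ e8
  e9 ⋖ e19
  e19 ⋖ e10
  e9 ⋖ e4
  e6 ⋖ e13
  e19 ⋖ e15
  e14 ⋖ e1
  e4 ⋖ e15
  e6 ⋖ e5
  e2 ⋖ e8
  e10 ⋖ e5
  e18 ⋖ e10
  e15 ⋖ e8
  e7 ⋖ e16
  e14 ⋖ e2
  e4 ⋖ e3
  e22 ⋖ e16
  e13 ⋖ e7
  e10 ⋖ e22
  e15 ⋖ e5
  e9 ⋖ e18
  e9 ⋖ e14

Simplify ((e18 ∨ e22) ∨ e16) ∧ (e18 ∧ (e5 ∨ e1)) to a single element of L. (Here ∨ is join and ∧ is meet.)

e18

e18 ∨ e22 = e22
e22 ∨ e16 = e16
e5 ∨ e1 = e16
e18 ∧ e16 = e18
e16 ∧ e18 = e18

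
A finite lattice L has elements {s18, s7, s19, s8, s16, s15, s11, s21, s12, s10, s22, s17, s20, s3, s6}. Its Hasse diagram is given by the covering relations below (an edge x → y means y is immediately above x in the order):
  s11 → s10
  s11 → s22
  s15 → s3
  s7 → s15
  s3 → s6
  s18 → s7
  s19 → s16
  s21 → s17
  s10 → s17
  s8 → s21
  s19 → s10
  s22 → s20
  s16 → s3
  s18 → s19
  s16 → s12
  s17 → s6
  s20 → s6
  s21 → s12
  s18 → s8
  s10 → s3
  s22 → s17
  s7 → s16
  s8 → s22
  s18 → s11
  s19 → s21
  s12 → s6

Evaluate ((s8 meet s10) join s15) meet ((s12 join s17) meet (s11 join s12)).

s15

s8 ∧ s10 = s18
s18 ∨ s15 = s15
s12 ∨ s17 = s6
s11 ∨ s12 = s6
s6 ∧ s6 = s6
s15 ∧ s6 = s15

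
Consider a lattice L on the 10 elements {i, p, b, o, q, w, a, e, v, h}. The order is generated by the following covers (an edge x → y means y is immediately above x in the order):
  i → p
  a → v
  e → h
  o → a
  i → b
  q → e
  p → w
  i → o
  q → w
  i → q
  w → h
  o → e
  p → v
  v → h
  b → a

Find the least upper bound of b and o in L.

Common upper bounds of {b, o}: a, h, v.
The least among these is a.

a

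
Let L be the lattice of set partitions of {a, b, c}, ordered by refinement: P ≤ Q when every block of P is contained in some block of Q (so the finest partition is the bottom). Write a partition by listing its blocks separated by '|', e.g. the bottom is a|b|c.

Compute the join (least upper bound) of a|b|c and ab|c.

ab|c

The join of a|b|c and ab|c merges any blocks that overlap across the partitions, giving ab|c.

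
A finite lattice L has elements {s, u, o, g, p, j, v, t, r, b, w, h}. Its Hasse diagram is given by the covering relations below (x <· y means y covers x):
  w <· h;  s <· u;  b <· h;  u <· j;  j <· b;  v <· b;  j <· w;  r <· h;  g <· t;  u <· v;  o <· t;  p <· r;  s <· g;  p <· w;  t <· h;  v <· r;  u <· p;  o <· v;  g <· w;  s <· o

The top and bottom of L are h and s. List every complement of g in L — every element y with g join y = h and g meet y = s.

b, r, v

Need y with g ∨ y = h and g ∧ y = s.
Checking each element gives: b, r, v.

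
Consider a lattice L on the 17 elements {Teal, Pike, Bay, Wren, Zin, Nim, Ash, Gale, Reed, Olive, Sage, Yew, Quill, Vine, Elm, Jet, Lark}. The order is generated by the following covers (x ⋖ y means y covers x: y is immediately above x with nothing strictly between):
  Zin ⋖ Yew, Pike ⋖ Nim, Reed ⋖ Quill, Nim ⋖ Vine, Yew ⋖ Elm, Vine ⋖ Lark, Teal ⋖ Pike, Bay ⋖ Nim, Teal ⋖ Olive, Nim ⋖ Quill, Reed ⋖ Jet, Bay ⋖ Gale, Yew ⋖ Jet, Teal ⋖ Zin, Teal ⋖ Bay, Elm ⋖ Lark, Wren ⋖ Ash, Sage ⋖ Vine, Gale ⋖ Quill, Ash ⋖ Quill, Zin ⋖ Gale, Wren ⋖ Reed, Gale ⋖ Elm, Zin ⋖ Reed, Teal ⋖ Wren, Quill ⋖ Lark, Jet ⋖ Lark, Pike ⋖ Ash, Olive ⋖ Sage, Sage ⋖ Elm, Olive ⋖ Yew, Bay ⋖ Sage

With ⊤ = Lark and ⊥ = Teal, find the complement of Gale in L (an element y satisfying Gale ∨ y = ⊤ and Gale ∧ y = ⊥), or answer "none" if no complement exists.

none

For every candidate y, either Gale ∨ y ≠ Lark or Gale ∧ y ≠ Teal; no complement exists.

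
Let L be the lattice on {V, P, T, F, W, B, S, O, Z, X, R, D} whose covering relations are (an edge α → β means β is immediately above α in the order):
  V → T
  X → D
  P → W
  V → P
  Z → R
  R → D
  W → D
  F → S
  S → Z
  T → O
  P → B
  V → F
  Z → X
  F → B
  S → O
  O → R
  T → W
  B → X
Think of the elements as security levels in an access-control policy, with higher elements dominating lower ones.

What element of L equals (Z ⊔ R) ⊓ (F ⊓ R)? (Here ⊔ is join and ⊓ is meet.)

F

Z ∨ R = R
F ∧ R = F
R ∧ F = F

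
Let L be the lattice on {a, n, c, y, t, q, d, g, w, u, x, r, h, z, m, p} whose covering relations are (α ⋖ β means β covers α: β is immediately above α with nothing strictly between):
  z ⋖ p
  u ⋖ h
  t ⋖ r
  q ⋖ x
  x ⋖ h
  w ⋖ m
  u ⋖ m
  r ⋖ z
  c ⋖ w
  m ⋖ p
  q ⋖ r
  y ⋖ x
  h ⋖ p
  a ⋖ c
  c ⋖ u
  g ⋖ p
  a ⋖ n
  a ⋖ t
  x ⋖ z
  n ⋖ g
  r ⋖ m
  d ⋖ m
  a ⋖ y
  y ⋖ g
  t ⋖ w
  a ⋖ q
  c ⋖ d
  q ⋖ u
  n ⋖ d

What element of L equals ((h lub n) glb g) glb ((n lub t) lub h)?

g

h ∨ n = p
p ∧ g = g
n ∨ t = m
m ∨ h = p
g ∧ p = g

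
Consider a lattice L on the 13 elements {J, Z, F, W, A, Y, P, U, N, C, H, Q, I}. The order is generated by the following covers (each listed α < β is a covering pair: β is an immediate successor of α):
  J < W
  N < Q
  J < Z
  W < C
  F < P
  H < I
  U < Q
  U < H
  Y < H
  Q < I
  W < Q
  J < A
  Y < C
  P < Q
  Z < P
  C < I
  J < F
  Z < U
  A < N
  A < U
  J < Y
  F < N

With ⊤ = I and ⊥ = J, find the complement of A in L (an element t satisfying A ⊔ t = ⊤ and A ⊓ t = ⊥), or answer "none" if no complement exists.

C

Need t with A ∨ t = I and A ∧ t = J.
Checking each element gives: C.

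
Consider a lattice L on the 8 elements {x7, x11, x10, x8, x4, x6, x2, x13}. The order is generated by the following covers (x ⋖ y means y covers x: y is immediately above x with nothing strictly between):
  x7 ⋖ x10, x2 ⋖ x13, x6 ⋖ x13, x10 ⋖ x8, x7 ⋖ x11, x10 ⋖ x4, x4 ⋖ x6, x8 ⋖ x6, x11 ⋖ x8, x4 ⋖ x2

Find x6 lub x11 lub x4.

x6

Common upper bounds of {x6, x11, x4}: x13, x6.
The least among these is x6.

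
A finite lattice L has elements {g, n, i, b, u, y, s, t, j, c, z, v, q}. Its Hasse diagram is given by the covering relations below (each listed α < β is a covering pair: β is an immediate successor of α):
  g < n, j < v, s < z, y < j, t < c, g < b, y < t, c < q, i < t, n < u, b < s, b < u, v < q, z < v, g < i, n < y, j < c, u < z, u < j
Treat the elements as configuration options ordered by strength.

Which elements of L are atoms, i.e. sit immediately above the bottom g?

The atoms are exactly the elements that cover g: b, i, n.

b, i, n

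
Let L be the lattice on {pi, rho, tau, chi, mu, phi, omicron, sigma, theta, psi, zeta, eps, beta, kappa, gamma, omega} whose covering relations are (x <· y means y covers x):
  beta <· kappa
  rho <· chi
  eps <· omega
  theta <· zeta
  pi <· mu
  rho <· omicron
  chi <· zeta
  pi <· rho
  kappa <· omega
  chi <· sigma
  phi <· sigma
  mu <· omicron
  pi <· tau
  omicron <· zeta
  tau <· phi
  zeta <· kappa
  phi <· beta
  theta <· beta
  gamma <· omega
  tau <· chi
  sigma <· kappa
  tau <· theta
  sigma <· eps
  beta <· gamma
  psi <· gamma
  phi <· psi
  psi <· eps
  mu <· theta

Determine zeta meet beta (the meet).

theta

Common lower bounds of {zeta, beta}: mu, pi, tau, theta.
The greatest among these is theta.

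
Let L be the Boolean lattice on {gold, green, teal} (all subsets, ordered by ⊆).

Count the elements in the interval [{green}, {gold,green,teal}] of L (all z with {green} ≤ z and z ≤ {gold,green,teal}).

4

The interval [{green}, {gold,green,teal}] = {{gold,green,teal}, {gold,green}, {green,teal}, {green}}, which has 4 elements.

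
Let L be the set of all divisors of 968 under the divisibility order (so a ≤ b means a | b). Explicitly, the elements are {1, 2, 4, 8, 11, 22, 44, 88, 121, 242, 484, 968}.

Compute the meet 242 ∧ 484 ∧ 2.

Common lower bounds of {242, 484, 2}: 1, 2.
The greatest among these is 2.

2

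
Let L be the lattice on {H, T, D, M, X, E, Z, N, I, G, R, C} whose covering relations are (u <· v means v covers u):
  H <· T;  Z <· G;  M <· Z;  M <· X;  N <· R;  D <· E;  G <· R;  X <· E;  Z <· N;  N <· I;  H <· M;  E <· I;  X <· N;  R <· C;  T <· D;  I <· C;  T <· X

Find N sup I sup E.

I

Common upper bounds of {N, I, E}: C, I.
The least among these is I.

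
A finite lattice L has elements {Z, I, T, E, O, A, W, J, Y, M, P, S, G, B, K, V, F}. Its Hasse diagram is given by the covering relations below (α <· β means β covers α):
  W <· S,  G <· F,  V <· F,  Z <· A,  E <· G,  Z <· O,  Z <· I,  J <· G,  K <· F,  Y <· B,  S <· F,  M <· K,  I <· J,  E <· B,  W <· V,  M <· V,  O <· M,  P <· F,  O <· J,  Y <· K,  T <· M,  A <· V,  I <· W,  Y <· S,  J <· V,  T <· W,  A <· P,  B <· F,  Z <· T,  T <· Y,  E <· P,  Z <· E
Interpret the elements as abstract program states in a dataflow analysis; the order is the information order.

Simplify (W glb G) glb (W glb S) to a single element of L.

W ∧ G = I
W ∧ S = W
I ∧ W = I

I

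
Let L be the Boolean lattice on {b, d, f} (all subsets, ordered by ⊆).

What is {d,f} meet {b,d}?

Under ⊆, meet is intersection: {d,f} ∩ {b,d} = {d}.

{d}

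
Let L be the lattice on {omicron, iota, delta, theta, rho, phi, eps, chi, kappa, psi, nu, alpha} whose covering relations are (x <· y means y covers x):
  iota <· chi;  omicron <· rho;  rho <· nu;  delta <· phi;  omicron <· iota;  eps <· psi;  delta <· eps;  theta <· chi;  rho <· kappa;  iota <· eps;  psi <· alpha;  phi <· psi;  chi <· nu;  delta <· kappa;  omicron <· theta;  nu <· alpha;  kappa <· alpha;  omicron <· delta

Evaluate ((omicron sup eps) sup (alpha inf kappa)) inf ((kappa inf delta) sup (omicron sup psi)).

omicron ∨ eps = eps
alpha ∧ kappa = kappa
eps ∨ kappa = alpha
kappa ∧ delta = delta
omicron ∨ psi = psi
delta ∨ psi = psi
alpha ∧ psi = psi

psi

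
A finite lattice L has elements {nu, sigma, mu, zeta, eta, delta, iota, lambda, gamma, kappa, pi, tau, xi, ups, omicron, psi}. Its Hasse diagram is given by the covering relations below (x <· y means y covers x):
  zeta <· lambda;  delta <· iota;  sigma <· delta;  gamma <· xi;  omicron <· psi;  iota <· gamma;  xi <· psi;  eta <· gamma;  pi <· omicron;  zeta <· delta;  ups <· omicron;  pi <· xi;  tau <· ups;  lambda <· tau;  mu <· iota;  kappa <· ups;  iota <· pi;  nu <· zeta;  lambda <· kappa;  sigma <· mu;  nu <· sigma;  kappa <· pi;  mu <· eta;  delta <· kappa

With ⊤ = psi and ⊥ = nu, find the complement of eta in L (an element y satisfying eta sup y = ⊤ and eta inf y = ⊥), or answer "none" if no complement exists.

tau

Need y with eta ∨ y = psi and eta ∧ y = nu.
Checking each element gives: tau.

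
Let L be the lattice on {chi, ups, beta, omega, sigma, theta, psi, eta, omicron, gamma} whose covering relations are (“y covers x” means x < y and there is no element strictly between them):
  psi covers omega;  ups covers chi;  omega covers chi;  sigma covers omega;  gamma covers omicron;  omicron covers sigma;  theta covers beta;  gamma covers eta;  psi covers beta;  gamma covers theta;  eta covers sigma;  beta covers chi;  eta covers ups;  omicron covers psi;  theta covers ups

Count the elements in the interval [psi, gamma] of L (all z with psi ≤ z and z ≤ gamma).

The interval [psi, gamma] = {gamma, omicron, psi}, which has 3 elements.

3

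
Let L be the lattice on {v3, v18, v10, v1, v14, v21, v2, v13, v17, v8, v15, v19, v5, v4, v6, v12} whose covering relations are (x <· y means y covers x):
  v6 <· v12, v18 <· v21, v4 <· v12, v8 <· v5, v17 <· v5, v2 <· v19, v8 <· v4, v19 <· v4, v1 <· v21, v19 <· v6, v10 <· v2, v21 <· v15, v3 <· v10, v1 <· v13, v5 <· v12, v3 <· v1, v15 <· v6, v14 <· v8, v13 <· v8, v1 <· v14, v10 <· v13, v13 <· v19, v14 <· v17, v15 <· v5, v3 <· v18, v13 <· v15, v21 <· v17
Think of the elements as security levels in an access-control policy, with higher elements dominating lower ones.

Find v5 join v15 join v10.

Common upper bounds of {v5, v15, v10}: v12, v5.
The least among these is v5.

v5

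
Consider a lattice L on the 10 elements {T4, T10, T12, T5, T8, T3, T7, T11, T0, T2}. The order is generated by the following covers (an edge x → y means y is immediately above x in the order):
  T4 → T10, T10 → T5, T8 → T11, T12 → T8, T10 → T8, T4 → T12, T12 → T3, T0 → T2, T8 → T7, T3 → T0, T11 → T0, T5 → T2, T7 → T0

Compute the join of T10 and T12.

Common upper bounds of {T10, T12}: T0, T11, T2, T7, T8.
The least among these is T8.

T8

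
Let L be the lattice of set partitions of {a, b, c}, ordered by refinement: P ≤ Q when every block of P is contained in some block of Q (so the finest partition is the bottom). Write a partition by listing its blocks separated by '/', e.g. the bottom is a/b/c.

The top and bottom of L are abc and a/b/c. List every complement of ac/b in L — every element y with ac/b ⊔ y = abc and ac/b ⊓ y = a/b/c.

Need y with ac/b ∨ y = abc and ac/b ∧ y = a/b/c.
Checking each element gives: a/bc, ab/c.

a/bc, ab/c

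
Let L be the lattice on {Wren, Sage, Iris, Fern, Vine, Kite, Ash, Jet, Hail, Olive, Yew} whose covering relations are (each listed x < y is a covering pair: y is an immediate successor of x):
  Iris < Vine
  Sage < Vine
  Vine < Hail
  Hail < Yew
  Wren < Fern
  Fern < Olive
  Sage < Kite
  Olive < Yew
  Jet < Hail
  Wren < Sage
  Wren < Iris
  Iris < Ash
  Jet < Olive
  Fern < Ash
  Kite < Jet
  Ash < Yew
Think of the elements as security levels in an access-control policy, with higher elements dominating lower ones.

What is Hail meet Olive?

Jet

Common lower bounds of {Hail, Olive}: Jet, Kite, Sage, Wren.
The greatest among these is Jet.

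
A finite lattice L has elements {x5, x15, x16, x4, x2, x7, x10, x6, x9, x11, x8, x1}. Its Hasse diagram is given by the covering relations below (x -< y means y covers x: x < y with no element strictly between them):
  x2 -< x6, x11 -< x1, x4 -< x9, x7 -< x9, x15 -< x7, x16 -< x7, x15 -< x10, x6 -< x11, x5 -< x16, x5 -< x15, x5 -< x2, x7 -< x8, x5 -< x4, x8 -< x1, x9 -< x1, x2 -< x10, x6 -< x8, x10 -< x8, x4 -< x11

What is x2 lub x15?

x10

Common upper bounds of {x2, x15}: x1, x10, x8.
The least among these is x10.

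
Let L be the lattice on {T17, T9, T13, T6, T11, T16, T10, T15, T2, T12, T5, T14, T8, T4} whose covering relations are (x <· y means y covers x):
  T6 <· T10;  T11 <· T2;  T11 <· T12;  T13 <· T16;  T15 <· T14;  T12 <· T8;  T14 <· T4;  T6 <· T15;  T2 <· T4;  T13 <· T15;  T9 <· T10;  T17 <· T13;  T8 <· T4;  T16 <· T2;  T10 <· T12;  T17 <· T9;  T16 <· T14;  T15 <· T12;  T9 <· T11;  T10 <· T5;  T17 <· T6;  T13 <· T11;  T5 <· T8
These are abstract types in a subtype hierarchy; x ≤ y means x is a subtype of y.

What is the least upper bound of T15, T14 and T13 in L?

Common upper bounds of {T15, T14, T13}: T14, T4.
The least among these is T14.

T14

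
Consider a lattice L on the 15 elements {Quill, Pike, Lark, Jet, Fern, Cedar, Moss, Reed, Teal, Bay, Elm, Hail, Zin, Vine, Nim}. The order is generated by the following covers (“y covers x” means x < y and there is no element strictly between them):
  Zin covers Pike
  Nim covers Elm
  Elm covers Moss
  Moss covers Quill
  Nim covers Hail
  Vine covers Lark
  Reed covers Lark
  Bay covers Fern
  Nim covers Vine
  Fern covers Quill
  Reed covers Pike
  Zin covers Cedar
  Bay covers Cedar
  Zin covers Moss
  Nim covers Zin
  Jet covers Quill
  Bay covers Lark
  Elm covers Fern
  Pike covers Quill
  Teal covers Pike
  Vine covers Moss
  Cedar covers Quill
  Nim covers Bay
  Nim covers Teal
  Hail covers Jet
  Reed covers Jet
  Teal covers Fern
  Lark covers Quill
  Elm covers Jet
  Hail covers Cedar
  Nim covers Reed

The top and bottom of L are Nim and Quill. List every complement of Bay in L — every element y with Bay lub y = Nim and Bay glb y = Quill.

Jet, Moss, Pike

Need y with Bay ∨ y = Nim and Bay ∧ y = Quill.
Checking each element gives: Jet, Moss, Pike.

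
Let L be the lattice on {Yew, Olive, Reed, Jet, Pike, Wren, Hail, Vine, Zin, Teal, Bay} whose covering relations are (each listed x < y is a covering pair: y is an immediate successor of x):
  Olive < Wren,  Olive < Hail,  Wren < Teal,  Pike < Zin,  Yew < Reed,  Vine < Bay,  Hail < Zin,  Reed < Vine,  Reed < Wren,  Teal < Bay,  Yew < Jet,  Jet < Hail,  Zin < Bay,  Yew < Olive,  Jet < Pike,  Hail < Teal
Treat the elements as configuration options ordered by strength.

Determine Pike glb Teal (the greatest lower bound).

Common lower bounds of {Pike, Teal}: Jet, Yew.
The greatest among these is Jet.

Jet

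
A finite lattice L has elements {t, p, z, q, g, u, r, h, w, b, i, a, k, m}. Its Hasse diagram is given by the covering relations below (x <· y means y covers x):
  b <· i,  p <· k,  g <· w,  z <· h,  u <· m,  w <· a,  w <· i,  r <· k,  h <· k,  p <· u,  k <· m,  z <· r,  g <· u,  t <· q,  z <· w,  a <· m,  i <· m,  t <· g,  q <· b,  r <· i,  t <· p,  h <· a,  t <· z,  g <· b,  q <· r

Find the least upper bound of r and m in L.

m

Common upper bounds of {r, m}: m.
The least among these is m.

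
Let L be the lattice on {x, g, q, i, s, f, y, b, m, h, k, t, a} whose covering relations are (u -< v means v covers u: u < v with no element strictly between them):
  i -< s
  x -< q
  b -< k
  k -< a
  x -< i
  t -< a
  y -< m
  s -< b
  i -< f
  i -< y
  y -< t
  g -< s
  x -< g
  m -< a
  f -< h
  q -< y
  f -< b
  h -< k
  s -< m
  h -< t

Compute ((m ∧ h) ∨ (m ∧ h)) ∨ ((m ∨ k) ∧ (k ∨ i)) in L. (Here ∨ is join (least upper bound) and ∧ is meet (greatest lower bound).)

m ∧ h = i
m ∧ h = i
i ∨ i = i
m ∨ k = a
k ∨ i = k
a ∧ k = k
i ∨ k = k

k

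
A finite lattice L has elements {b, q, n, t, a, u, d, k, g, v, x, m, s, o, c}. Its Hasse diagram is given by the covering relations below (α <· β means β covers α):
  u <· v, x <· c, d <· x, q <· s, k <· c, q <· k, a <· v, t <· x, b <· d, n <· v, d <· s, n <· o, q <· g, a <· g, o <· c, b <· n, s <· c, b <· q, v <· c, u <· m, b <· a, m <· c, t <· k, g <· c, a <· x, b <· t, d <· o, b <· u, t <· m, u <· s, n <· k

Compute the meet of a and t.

Common lower bounds of {a, t}: b.
The greatest among these is b.

b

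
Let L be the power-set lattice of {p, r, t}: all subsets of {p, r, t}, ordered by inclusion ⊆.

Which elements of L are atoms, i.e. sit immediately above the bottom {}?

The atoms are exactly the elements that cover {}: {p}, {r}, {t}.

{p}, {r}, {t}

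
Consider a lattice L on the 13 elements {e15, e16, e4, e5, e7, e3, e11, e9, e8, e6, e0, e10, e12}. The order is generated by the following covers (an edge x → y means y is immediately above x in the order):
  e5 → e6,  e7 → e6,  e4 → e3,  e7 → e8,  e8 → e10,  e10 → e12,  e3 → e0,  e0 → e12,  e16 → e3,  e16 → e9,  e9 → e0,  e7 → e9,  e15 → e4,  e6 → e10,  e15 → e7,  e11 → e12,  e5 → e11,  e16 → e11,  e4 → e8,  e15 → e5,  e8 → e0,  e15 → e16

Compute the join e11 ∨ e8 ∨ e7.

Common upper bounds of {e11, e8, e7}: e12.
The least among these is e12.

e12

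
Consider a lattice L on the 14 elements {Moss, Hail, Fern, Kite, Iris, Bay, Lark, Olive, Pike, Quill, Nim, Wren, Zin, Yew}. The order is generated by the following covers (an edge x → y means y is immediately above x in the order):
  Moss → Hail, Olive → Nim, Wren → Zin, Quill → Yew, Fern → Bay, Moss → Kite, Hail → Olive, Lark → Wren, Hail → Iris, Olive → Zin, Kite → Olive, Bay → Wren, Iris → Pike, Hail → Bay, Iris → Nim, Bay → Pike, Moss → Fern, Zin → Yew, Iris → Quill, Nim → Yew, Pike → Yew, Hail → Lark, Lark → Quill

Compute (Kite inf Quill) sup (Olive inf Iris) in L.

Hail

Kite ∧ Quill = Moss
Olive ∧ Iris = Hail
Moss ∨ Hail = Hail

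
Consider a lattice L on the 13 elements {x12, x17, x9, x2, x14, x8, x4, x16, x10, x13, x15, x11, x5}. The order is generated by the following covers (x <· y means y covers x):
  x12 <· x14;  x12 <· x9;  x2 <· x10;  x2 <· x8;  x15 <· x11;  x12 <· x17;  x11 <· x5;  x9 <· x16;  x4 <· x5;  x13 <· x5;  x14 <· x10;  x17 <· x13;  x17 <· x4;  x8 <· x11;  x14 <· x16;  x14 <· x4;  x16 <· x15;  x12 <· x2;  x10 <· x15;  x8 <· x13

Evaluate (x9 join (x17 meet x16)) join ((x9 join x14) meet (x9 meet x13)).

x17 ∧ x16 = x12
x9 ∨ x12 = x9
x9 ∨ x14 = x16
x9 ∧ x13 = x12
x16 ∧ x12 = x12
x9 ∨ x12 = x9

x9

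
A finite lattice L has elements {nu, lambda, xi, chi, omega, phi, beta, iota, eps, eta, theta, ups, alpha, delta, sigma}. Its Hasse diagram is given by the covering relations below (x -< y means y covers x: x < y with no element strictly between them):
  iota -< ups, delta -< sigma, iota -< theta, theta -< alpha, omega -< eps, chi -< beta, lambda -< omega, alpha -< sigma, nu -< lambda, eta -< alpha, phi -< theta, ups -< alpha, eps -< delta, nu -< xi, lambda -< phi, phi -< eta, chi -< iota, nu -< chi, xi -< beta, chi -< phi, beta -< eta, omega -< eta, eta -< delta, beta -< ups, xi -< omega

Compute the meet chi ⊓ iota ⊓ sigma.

chi

Common lower bounds of {chi, iota, sigma}: chi, nu.
The greatest among these is chi.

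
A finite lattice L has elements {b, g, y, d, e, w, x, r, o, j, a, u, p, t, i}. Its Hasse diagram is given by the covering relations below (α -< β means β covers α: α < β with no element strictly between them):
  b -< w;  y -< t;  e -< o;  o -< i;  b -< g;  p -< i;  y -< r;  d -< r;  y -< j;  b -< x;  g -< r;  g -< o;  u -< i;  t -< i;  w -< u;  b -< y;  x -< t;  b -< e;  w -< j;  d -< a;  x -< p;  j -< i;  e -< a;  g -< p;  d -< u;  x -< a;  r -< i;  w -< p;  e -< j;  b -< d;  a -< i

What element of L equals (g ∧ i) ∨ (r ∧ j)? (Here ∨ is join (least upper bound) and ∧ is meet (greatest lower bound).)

r

g ∧ i = g
r ∧ j = y
g ∨ y = r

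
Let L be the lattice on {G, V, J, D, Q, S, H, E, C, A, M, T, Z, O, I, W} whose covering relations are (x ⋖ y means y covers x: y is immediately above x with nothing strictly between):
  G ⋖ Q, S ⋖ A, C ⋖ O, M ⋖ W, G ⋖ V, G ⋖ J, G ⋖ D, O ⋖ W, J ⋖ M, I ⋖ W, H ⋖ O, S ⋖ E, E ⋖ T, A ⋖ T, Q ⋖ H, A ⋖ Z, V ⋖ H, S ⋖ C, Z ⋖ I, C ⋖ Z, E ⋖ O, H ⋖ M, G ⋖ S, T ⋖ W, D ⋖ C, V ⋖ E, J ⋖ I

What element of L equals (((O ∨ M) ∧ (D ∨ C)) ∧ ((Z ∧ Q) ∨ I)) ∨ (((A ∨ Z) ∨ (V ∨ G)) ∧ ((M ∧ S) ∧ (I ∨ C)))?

O ∨ M = W
D ∨ C = C
W ∧ C = C
Z ∧ Q = G
G ∨ I = I
C ∧ I = C
A ∨ Z = Z
V ∨ G = V
Z ∨ V = W
M ∧ S = G
I ∨ C = I
G ∧ I = G
W ∧ G = G
C ∨ G = C

C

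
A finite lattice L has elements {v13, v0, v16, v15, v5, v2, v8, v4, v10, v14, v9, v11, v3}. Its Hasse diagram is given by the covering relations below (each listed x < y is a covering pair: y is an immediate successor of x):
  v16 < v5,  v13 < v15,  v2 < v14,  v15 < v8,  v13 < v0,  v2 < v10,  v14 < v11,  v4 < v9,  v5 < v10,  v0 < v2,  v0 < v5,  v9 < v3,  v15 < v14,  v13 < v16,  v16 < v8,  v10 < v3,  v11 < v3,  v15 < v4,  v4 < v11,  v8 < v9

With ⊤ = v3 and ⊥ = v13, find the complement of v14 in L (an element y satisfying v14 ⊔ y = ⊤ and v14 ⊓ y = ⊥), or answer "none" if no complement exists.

Need y with v14 ∨ y = v3 and v14 ∧ y = v13.
Checking each element gives: v16.

v16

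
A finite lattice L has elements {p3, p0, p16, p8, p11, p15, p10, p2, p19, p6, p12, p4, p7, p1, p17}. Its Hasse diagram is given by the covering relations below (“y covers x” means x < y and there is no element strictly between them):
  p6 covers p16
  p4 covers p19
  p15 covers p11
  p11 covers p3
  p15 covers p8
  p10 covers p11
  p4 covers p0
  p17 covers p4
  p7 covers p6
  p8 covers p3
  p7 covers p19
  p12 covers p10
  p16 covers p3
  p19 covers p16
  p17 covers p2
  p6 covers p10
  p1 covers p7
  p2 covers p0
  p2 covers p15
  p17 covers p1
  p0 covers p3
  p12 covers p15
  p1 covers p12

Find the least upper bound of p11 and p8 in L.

Common upper bounds of {p11, p8}: p1, p12, p15, p17, p2.
The least among these is p15.

p15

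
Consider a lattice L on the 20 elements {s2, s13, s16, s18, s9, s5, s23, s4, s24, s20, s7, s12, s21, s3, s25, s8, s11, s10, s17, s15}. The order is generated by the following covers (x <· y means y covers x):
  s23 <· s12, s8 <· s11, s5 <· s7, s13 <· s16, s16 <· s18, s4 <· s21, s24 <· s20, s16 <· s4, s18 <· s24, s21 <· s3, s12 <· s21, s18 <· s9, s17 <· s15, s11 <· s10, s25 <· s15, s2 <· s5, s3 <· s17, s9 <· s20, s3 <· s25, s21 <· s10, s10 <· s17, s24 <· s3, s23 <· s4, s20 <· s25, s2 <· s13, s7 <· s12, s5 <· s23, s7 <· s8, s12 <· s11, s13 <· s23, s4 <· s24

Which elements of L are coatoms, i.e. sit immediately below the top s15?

The coatoms are exactly the elements covered by s15: s17, s25.

s17, s25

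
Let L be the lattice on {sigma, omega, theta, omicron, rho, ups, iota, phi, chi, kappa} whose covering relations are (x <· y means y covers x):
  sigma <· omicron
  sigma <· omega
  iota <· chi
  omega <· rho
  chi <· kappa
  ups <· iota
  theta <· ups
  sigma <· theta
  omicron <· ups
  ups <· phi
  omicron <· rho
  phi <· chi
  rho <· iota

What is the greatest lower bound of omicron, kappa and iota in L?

omicron

Common lower bounds of {omicron, kappa, iota}: omicron, sigma.
The greatest among these is omicron.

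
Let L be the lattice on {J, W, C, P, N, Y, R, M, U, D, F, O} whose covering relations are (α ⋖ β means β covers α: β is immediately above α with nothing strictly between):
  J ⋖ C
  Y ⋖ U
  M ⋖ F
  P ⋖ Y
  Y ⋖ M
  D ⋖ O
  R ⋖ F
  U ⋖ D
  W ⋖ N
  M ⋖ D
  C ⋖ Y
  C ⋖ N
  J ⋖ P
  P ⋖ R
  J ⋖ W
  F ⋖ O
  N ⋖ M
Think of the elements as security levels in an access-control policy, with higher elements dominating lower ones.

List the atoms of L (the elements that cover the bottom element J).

C, P, W

The atoms are exactly the elements that cover J: C, P, W.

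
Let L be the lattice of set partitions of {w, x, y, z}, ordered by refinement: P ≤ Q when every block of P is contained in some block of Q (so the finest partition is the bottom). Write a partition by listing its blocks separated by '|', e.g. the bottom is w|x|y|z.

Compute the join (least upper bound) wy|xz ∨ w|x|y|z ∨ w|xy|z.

Common upper bounds of {wy|xz, w|x|y|z, w|xy|z}: wxyz.
The least among these is wxyz.

wxyz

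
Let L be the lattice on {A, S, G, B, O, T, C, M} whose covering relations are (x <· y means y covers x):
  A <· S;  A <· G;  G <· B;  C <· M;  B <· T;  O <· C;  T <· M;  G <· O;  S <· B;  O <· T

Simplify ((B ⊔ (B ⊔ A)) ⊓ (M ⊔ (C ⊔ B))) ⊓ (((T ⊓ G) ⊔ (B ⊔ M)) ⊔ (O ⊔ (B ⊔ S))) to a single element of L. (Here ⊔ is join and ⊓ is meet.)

B

B ∨ A = B
B ∨ B = B
C ∨ B = M
M ∨ M = M
B ∧ M = B
T ∧ G = G
B ∨ M = M
G ∨ M = M
B ∨ S = B
O ∨ B = T
M ∨ T = M
B ∧ M = B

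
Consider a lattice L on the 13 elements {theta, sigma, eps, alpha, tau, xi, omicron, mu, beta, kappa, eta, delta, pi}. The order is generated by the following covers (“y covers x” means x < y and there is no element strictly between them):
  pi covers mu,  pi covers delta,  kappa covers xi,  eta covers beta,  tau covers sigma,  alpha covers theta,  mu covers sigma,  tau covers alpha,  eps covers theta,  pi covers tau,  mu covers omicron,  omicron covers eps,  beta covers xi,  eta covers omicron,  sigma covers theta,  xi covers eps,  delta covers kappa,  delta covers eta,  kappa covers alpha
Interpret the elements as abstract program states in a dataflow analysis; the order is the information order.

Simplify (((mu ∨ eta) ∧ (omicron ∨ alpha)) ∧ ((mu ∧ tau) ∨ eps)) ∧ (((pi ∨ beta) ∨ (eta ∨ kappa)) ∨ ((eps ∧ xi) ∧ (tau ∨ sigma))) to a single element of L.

mu ∨ eta = pi
omicron ∨ alpha = delta
pi ∧ delta = delta
mu ∧ tau = sigma
sigma ∨ eps = mu
delta ∧ mu = omicron
pi ∨ beta = pi
eta ∨ kappa = delta
pi ∨ delta = pi
eps ∧ xi = eps
tau ∨ sigma = tau
eps ∧ tau = theta
pi ∨ theta = pi
omicron ∧ pi = omicron

omicron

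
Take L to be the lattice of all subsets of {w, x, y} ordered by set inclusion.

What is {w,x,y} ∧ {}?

Under ⊆, meet is intersection: {w,x,y} ∩ {} = {}.

{}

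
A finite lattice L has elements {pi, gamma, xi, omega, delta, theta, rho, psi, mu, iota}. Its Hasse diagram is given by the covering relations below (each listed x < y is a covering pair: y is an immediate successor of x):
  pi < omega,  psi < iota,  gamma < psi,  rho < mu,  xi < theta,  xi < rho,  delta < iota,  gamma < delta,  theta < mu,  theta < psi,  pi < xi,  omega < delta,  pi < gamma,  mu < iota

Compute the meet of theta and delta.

Common lower bounds of {theta, delta}: pi.
The greatest among these is pi.

pi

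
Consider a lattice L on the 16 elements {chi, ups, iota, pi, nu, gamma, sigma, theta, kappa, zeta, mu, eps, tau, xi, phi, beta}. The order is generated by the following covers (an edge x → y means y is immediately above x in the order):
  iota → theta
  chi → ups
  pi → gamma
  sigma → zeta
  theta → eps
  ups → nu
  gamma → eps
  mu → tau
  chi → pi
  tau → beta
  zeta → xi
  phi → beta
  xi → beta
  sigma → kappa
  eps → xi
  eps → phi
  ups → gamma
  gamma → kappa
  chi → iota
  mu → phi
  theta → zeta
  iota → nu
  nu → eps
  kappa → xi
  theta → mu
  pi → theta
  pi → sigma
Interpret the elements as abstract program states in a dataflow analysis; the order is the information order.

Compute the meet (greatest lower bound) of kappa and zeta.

Common lower bounds of {kappa, zeta}: chi, pi, sigma.
The greatest among these is sigma.

sigma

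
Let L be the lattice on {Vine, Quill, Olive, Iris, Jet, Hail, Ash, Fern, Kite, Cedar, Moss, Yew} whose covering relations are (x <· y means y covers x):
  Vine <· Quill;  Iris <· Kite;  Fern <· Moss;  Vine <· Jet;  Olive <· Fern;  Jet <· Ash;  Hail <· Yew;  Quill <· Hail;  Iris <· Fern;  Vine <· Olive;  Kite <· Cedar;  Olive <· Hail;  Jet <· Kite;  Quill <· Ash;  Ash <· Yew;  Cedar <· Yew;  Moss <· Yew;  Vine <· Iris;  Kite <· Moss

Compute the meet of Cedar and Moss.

Common lower bounds of {Cedar, Moss}: Iris, Jet, Kite, Vine.
The greatest among these is Kite.

Kite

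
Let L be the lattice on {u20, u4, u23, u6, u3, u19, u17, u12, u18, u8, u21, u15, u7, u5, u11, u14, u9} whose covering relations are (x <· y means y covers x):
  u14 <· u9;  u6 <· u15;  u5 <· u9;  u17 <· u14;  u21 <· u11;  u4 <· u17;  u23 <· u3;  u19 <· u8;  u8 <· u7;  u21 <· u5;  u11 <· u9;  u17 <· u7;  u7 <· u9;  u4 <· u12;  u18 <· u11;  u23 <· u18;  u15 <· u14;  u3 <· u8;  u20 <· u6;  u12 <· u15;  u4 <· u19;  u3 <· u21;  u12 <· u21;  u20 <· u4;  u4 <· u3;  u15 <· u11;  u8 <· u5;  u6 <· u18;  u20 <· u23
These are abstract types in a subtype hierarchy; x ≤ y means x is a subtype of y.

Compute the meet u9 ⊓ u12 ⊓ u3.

u4

Common lower bounds of {u9, u12, u3}: u20, u4.
The greatest among these is u4.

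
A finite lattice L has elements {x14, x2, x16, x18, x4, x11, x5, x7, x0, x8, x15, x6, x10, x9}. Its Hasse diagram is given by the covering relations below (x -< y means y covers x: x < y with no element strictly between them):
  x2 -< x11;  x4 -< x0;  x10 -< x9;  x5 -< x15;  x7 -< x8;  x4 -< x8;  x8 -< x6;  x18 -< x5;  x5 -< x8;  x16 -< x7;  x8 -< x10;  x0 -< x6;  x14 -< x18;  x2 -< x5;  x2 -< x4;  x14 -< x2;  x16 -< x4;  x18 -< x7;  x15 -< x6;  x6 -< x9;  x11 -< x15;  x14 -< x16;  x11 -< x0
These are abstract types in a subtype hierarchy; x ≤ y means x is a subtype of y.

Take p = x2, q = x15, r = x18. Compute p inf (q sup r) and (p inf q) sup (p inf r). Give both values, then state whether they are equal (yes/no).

x2; x2; yes

q sup r = x15, so p inf (q sup r) = x2 inf x15 = x2.
p inf q = x2 and p inf r = x14, so (p inf q) sup (p inf r) = x2 sup x14 = x2.
Equal: yes.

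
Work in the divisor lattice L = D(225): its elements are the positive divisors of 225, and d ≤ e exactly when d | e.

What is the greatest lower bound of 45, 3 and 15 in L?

3

In the divisibility order, the meet is the greatest common divisor: gcd(45, 3, 15) = 3.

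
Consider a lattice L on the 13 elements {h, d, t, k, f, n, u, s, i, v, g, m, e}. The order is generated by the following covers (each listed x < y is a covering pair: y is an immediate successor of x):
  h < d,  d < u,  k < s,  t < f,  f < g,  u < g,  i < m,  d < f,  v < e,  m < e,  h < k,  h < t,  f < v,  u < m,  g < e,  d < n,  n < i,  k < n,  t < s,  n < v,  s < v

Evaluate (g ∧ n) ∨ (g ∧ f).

f

g ∧ n = d
g ∧ f = f
d ∨ f = f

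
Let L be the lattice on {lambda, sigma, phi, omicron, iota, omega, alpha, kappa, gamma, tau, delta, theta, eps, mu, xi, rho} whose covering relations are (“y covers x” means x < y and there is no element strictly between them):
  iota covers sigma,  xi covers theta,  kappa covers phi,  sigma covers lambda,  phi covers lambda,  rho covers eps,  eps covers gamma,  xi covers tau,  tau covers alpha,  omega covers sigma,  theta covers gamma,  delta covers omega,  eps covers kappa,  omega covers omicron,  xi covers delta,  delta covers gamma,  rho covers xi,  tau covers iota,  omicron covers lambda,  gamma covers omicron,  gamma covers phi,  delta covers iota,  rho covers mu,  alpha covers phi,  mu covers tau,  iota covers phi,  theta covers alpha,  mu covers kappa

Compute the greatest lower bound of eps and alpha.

phi

Common lower bounds of {eps, alpha}: lambda, phi.
The greatest among these is phi.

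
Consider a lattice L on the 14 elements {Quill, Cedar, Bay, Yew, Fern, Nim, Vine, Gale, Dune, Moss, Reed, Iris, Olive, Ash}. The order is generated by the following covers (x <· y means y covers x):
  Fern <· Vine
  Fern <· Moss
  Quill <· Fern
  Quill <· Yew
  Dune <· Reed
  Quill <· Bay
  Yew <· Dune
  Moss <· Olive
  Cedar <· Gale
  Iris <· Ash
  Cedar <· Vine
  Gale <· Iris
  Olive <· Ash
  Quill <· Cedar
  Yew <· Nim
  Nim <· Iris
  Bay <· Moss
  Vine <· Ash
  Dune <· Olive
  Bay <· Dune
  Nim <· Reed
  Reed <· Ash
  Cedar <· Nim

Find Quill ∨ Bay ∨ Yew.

Common upper bounds of {Quill, Bay, Yew}: Ash, Dune, Olive, Reed.
The least among these is Dune.

Dune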